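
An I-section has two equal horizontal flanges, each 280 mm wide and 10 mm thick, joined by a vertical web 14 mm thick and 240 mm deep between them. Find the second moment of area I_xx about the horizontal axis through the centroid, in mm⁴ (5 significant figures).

I_xx ≈ 1.0367 × 10⁸ mm⁴

Treat the section as a set of non-overlapping primitives; coordinates are from the bounding-box lower-left.
Bottom flange: 280 × 10, A = 2 800 mm², y = 5 mm, Ī = 23333.33 mm⁴.
Web: 14 × 240, A = 3 360 mm², y = 130 mm, Ī = 16 128 000 mm⁴.
Top flange: 280 × 10, A = 2 800 mm², y = 255 mm, Ī = 23333.33 mm⁴.
By symmetry the centroid is at mid-height, ȳ = 130 mm.
Transfer each piece to the horizontal axis through the centroid using Ī + A·d² with d = y − 130:
  bottom flange: d = -125 mm → contributes +43 773 333 mm⁴
  web: d = 0 mm → contributes +16 128 000 mm⁴
  top flange: d = 125 mm → contributes +43 773 333 mm⁴
Total I = 103 674 667 mm⁴.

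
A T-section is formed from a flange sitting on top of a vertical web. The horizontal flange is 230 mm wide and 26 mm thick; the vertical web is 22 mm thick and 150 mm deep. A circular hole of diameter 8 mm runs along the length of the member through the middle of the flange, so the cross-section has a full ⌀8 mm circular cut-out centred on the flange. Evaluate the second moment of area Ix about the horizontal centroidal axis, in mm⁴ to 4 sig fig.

Break the section into simple shapes (no overlaps), measuring from the bottom-left corner of the bounding box.
Flange: 230 × 26, A = 5 980 mm², y = 163 mm, Ī = 336 873 mm⁴.
Web: 22 × 150, A = 3 300 mm², y = 75 mm, Ī = 6 187 500 mm⁴.
Hole (subtracted): ⌀8, A = 50.2655 mm², y = 163 mm, Ī = 201.062 mm⁴.
Centroid: ȳ = ΣA·y / ΣA = 131.536 mm.
Transfer each piece to the horizontal centroidal axis using Ī + A·d² with d = y − 131.536:
  flange: d = 31.4635 mm → contributes +6 256 795 mm⁴
  web: d = -56.5365 mm → contributes +16 735 530 mm⁴
  hole: d = 31.4635 mm → contributes −49961.6 mm⁴
Total I = 22 942 364 mm⁴.

Ix ≈ 2.294 × 10⁷ mm⁴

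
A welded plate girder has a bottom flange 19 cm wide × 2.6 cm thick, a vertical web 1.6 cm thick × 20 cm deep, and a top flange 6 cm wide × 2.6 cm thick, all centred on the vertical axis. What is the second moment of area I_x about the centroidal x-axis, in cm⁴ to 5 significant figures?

Break the section into simple shapes (no overlaps), measuring from the bottom-left corner of the bounding box.
Bottom plate: 19 × 2.6, A = 49.4 cm², y = 1.3 cm, Ī = 27.82867 cm⁴.
Web plate: 1.6 × 20, A = 32 cm², y = 12.6 cm, Ī = 1066.667 cm⁴.
Top plate: 6 × 2.6, A = 15.6 cm², y = 23.9 cm, Ī = 8.788 cm⁴.
Centroid: ȳ = ΣA·y / ΣA = 8.662474 cm.
Transfer each piece to the centroidal x-axis using Ī + A·d² with d = y − 8.662474:
  bottom plate: d = -7.362474 cm → contributes +2705.606 cm⁴
  web plate: d = 3.937526 cm → contributes +1562.798 cm⁴
  top plate: d = 15.23753 cm → contributes +3630.83 cm⁴
Total I = 7899.235 cm⁴.

I_x ≈ 7899.2 cm⁴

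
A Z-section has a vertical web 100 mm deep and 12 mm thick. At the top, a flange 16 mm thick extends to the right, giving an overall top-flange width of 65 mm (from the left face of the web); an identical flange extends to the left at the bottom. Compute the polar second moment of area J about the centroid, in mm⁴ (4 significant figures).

Decompose the section into non-overlapping parts with the origin at the bottom-left of its bounding rectangle.
Web: 12 × 100, A = 1 200 mm², y = 50 mm, Ī = 1 000 000 mm⁴.
Top flange (beyond web): 53 × 16, A = 848 mm², y = 92 mm, Ī = 18090.7 mm⁴.
Bottom flange (beyond web): 53 × 16, A = 848 mm², y = 8 mm, Ī = 18090.7 mm⁴.
Centroid: ȳ = ΣA·y / ΣA = 50 mm.
Transfer each piece to the centroidal x-axis using Ī + A·d² with d = y − 50:
  web: d = 0 mm → contributes +1 000 000 mm⁴
  top flange (beyond web): d = 42 mm → contributes +1 513 963 mm⁴
  bottom flange (beyond web): d = -42 mm → contributes +1 513 963 mm⁴
Total I = 4 027 925 mm⁴.
For the y-axis: x̄ = 59 mm.
Repeating about the centroidal y-axis gives I_y = 2 202 805 mm⁴.
Polar second moment: J = I_x + I_y = 6 230 731 mm⁴.

J ≈ 6.231 × 10⁶ mm⁴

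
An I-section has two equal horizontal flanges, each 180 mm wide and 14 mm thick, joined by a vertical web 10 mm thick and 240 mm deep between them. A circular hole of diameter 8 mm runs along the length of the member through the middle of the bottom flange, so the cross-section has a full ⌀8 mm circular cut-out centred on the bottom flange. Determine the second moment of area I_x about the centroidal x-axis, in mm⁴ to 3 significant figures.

Decompose the section into non-overlapping parts with the origin at the bottom-left of its bounding rectangle.
Bottom flange: 180 × 14, A = 2 520 mm², y = 7 mm, Ī = 41 160 mm⁴.
Web: 10 × 240, A = 2 400 mm², y = 134 mm, Ī = 11 520 000 mm⁴.
Top flange: 180 × 14, A = 2 520 mm², y = 261 mm, Ī = 41 160 mm⁴.
Hole (subtracted): ⌀8, A = 50.265 mm², y = 7 mm, Ī = 201.06 mm⁴.
Centroid: ȳ = ΣA·y / ΣA = 134.86 mm.
Transfer each piece to the centroidal x-axis using Ī + A·d² with d = y − 134.86:
  bottom flange: d = -127.86 mm → contributes +41 241 062 mm⁴
  web: d = -0.86386 mm → contributes +11 521 791 mm⁴
  top flange: d = 126.14 mm → contributes +40 135 179 mm⁴
  hole: d = -127.86 mm → contributes −822 000 mm⁴
Total I = 92 076 032 mm⁴.

I_x ≈ 9.21 × 10⁷ mm⁴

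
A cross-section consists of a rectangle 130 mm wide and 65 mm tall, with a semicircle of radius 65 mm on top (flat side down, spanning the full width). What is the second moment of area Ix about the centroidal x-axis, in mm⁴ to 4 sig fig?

Break the section into simple shapes (no overlaps), measuring from the bottom-left corner of the bounding box.
Rectangular body: 130 × 65, A = 8 450 mm², y = 32.5 mm, Ī = 2 975 104 mm⁴.
Semicircular cap: semicircle r = 65, A = 6636.61 mm², y = 92.5869 mm, Ī = 1 959 230 mm⁴.
Centroid: ȳ = ΣA·y / ΣA = 58.9323 mm.
Transfer each piece to the centroidal x-axis using Ī + A·d² with d = y − 58.9323:
  rectangular body: d = -26.4323 mm → contributes +8 878 818 mm⁴
  semicircular cap: d = 33.6546 mm → contributes +9 476 072 mm⁴
Total I = 18 354 890 mm⁴.

Ix ≈ 1.835 × 10⁷ mm⁴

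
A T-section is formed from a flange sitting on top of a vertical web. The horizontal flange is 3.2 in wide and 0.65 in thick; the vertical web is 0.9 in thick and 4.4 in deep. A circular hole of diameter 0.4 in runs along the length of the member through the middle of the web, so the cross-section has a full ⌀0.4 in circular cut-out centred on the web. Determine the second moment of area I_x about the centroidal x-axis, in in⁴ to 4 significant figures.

Decompose the section into non-overlapping parts with the origin at the bottom-left of its bounding rectangle.
Flange: 3.2 × 0.65, A = 2.08 in², y = 4.725 in, Ī = 0.0732333 in⁴.
Web: 0.9 × 4.4, A = 3.96 in², y = 2.2 in, Ī = 6.3888 in⁴.
Hole (subtracted): ⌀0.4, A = 0.125664 in², y = 2.2 in, Ī = 0.00125664 in⁴.
Centroid: ȳ = ΣA·y / ΣA = 3.08801 in.
Transfer each piece to the centroidal x-axis using Ī + A·d² with d = y − 3.08801:
  flange: d = 1.63699 in → contributes +5.64707 in⁴
  web: d = -0.888012 in → contributes +9.51152 in⁴
  hole: d = -0.888012 in → contributes −0.100351 in⁴
Total I = 15.0582 in⁴.

I_x ≈ 15.06 in⁴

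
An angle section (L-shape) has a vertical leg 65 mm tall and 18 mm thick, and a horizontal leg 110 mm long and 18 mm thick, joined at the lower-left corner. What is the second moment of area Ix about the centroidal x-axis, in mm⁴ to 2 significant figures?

Treat the section as a set of non-overlapping primitives; coordinates are from the bounding-box lower-left.
Vertical leg: 18 × 65, A = 1 170 mm², y = 32.5 mm, Ī = 411 938 mm⁴.
Horizontal leg (remainder): 92 × 18, A = 1 656 mm², y = 9 mm, Ī = 44 712 mm⁴.
Centroid: ȳ = ΣA·y / ΣA = 18.73 mm.
Transfer each piece to the centroidal x-axis using Ī + A·d² with d = y − 18.73:
  vertical leg: d = 13.77 mm → contributes +633 807 mm⁴
  horizontal leg (remainder): d = -9.729 mm → contributes +201 468 mm⁴
Total I = 835 275 mm⁴.

Ix ≈ 8.4 × 10⁵ mm⁴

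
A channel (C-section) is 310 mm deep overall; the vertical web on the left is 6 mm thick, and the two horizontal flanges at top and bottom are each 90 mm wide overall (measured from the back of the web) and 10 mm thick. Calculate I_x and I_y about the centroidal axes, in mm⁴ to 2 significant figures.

I_x ≈ 5.3 × 10⁷ mm⁴, I_y ≈ 2.8 × 10⁶ mm⁴

Treat the section as a set of non-overlapping primitives; coordinates are from the bounding-box lower-left.
Web: 6 × 310, A = 1 860 mm², y = 155 mm, Ī = 14 895 500 mm⁴.
Top flange (beyond web): 84 × 10, A = 840 mm², y = 305 mm, Ī = 7 000 mm⁴.
Bottom flange (beyond web): 84 × 10, A = 840 mm², y = 5 mm, Ī = 7 000 mm⁴.
By symmetry the centroid is at mid-height, ȳ = 155 mm.
Transfer each piece to the centroidal x-axis using Ī + A·d² with d = y − 155:
  web: d = 0 mm → contributes +14 895 500 mm⁴
  top flange (beyond web): d = 150 mm → contributes +18 907 000 mm⁴
  bottom flange (beyond web): d = -150 mm → contributes +18 907 000 mm⁴
Total I = 52 709 500 mm⁴.
For the y-axis: x̄ = 24.36 mm.
Repeating about the centroidal y-axis gives I_y = 2 780 912 mm⁴.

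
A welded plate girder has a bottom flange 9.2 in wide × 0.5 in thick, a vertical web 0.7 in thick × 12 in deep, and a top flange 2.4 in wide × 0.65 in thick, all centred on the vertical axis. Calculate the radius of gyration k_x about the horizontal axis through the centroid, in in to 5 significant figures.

Treat the section as a set of non-overlapping primitives; coordinates are from the bounding-box lower-left.
Bottom plate: 9.2 × 0.5, A = 4.6 in², y = 0.25 in, Ī = 0.09583333 in⁴.
Web plate: 0.7 × 12, A = 8.4 in², y = 6.5 in, Ī = 100.8 in⁴.
Top plate: 2.4 × 0.65, A = 1.56 in², y = 12.825 in, Ī = 0.054925 in⁴.
Centroid: ȳ = ΣA·y / ΣA = 5.203091 in.
Transfer each piece to the horizontal axis through the centroid using Ī + A·d² with d = y − 5.203091:
  bottom plate: d = -4.953091 in → contributes +112.9481 in⁴
  web plate: d = 1.296909 in → contributes +114.9286 in⁴
  top plate: d = 7.621909 in → contributes +90.68079 in⁴
Total I = 318.5575 in⁴.
Radius of gyration: k = √(I/A) = √(318.5575 / 14.56) = 4.677494 in.

k_x ≈ 4.6775 in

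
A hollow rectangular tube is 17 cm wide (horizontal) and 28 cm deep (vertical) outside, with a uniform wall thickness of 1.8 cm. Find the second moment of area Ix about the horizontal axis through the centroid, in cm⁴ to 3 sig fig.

Ix ≈ 1.49 × 10⁴ cm⁴

Decompose the section into non-overlapping parts with the origin at the bottom-left of its bounding rectangle.
Outer rectangle: 17 × 28, A = 476 cm², y = 14 cm, Ī = 31 099 cm⁴.
Inner void (subtracted): 13.4 × 24.4, A = 326.96 cm², y = 14 cm, Ī = 16 222 cm⁴.
By symmetry the centroid is at mid-height, ȳ = 14 cm.
All pieces are centred on the horizontal axis through the centroid, so I = ΣĪ (holes subtracted) = 14 877 cm⁴.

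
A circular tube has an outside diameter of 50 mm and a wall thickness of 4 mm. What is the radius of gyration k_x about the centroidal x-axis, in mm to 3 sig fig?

Split into non-overlapping primitives; take the origin at the lower-left of the bounding box.
Outer circle: ⌀50, A = 1963.5 mm², y = 25 mm, Ī = 306 796 mm⁴.
Bore (subtracted): ⌀42, A = 1385.4 mm², y = 25 mm, Ī = 152 745 mm⁴.
By symmetry the centroid is at mid-height, ȳ = 25 mm.
All pieces are centred on the centroidal x-axis, so I = ΣĪ (holes subtracted) = 154 051 mm⁴.
Radius of gyration: k = √(I/A) = √(154 051 / 578.05) = 16.325 mm.

k_x ≈ 16.3 mm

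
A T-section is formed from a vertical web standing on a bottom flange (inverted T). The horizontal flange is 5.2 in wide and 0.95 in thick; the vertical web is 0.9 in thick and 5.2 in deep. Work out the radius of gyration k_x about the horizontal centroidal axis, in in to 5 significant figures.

Break the section into simple shapes (no overlaps), measuring from the bottom-left corner of the bounding box.
Flange: 5.2 × 0.95, A = 4.94 in², y = 0.475 in, Ī = 0.3715292 in⁴.
Web: 0.9 × 5.2, A = 4.68 in², y = 3.55 in, Ī = 10.5456 in⁴.
Centroid: ȳ = ΣA·y / ΣA = 1.970946 in.
Transfer each piece to the horizontal centroidal axis using Ī + A·d² with d = y − 1.970946:
  flange: d = -1.495946 in → contributes +11.42653 in⁴
  web: d = 1.579054 in → contributes +22.21477 in⁴
Total I = 33.6413 in⁴.
Radius of gyration: k = √(I/A) = √(33.6413 / 9.62) = 1.870031 in.

k_x ≈ 1.8700 in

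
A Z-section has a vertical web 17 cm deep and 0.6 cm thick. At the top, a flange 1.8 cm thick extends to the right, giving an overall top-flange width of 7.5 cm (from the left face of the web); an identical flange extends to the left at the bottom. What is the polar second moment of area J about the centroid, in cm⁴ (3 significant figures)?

Split into non-overlapping primitives; take the origin at the lower-left of the bounding box.
Web: 0.6 × 17, A = 10.2 cm², y = 8.5 cm, Ī = 245.65 cm⁴.
Top flange (beyond web): 6.9 × 1.8, A = 12.42 cm², y = 16.1 cm, Ī = 3.3534 cm⁴.
Bottom flange (beyond web): 6.9 × 1.8, A = 12.42 cm², y = 0.9 cm, Ī = 3.3534 cm⁴.
Centroid: ȳ = ΣA·y / ΣA = 8.5 cm.
Transfer each piece to the centroidal x-axis using Ī + A·d² with d = y − 8.5:
  web: d = 0 cm → contributes +245.65 cm⁴
  top flange (beyond web): d = 7.6 cm → contributes +720.73 cm⁴
  bottom flange (beyond web): d = -7.6 cm → contributes +720.73 cm⁴
Total I = 1687.1 cm⁴.
For the y-axis: x̄ = 7.2 cm.
Repeating about the centroidal y-axis gives I_y = 448.17 cm⁴.
Polar second moment: J = I_x + I_y = 2135.3 cm⁴.

J ≈ 2140 cm⁴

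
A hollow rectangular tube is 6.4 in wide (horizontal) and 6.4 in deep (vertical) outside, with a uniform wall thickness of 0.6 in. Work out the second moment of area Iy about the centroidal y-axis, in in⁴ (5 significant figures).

Iy ≈ 78.880 in⁴

Break the section into simple shapes (no overlaps), measuring from the bottom-left corner of the bounding box.
Outer rectangle: 6.4 × 6.4, A = 40.96 in², x = 3.2 in, Ī = 139.8101 in⁴.
Inner void (subtracted): 5.2 × 5.2, A = 27.04 in², x = 3.2 in, Ī = 60.93013 in⁴.
By symmetry the centroid is at mid-width, x̄ = 3.2 in.
All pieces are centred on the centroidal y-axis, so I = ΣĪ (holes subtracted) = 78.88 in⁴.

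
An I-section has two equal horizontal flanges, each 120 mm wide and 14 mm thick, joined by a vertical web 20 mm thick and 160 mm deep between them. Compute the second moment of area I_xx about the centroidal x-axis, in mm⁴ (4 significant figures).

Split into non-overlapping primitives; take the origin at the lower-left of the bounding box.
Bottom flange: 120 × 14, A = 1 680 mm², y = 7 mm, Ī = 27 440 mm⁴.
Web: 20 × 160, A = 3 200 mm², y = 94 mm, Ī = 6 826 667 mm⁴.
Top flange: 120 × 14, A = 1 680 mm², y = 181 mm, Ī = 27 440 mm⁴.
By symmetry the centroid is at mid-height, ȳ = 94 mm.
Transfer each piece to the centroidal x-axis using Ī + A·d² with d = y − 94:
  bottom flange: d = -87 mm → contributes +12 743 360 mm⁴
  web: d = 0 mm → contributes +6 826 667 mm⁴
  top flange: d = 87 mm → contributes +12 743 360 mm⁴
Total I = 32 313 387 mm⁴.

I_xx ≈ 3.231 × 10⁷ mm⁴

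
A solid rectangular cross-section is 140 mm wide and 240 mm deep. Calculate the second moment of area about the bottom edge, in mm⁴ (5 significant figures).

The section: 140 × 240, A = 33 600 mm², y = 120 mm, Ī = 161 280 000 mm⁴.
Transfer it to the base of the section using Ī + A·d² with d = y − 0:
  the section: d = 120 mm → contributes +645 120 000 mm⁴
Total I = 645 120 000 mm⁴.

I_base ≈ 6.4512 × 10⁸ mm⁴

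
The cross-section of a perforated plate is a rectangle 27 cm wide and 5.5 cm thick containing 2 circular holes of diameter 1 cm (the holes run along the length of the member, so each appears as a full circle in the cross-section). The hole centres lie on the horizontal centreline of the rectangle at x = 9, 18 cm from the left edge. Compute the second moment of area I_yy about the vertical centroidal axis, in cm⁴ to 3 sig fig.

I_yy ≈ 8990 cm⁴

Treat the section as a set of non-overlapping primitives; coordinates are from the bounding-box lower-left.
Plate: 27 × 5.5, A = 148.5 cm², x = 13.5 cm, Ī = 9021.4 cm⁴.
Hole 1 (subtracted): ⌀1, A = 0.7854 cm², x = 9 cm, Ī = 0.049087 cm⁴.
Hole 2 (subtracted): ⌀1, A = 0.7854 cm², x = 18 cm, Ī = 0.049087 cm⁴.
By symmetry the centroid is at mid-width, x̄ = 13.5 cm.
Transfer each piece to the vertical centroidal axis using Ī + A·d² with d = x − 13.5:
  plate: d = 0 cm → contributes +9021.4 cm⁴
  hole 1: d = -4.5 cm → contributes −15.953 cm⁴
  hole 2: d = 4.5 cm → contributes −15.953 cm⁴
Total I = 8989.5 cm⁴.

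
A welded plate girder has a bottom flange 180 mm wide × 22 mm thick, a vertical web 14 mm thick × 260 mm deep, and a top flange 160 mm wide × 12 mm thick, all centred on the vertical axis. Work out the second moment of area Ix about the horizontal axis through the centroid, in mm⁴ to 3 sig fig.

Treat the section as a set of non-overlapping primitives; coordinates are from the bounding-box lower-left.
Bottom plate: 180 × 22, A = 3 960 mm², y = 11 mm, Ī = 159 720 mm⁴.
Web plate: 14 × 260, A = 3 640 mm², y = 152 mm, Ī = 20 505 333 mm⁴.
Top plate: 160 × 12, A = 1 920 mm², y = 288 mm, Ī = 23 040 mm⁴.
Centroid: ȳ = ΣA·y / ΣA = 120.78 mm.
Transfer each piece to the horizontal axis through the centroid using Ī + A·d² with d = y − 120.78:
  bottom plate: d = -109.78 mm → contributes +47 881 910 mm⁴
  web plate: d = 31.223 mm → contributes +24 053 810 mm⁴
  top plate: d = 167.22 mm → contributes +53 712 821 mm⁴
Total I = 125 648 541 mm⁴.

Ix ≈ 1.26 × 10⁸ mm⁴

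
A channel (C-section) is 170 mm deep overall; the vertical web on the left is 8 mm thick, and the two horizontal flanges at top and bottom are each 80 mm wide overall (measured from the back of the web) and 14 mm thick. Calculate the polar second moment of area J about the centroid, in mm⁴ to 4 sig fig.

J ≈ 1.775 × 10⁷ mm⁴

Split into non-overlapping primitives; take the origin at the lower-left of the bounding box.
Web: 8 × 170, A = 1 360 mm², y = 85 mm, Ī = 3 275 333 mm⁴.
Top flange (beyond web): 72 × 14, A = 1 008 mm², y = 163 mm, Ī = 16 464 mm⁴.
Bottom flange (beyond web): 72 × 14, A = 1 008 mm², y = 7 mm, Ī = 16 464 mm⁴.
By symmetry the centroid is at mid-height, ȳ = 85 mm.
Transfer each piece to the centroidal x-axis using Ī + A·d² with d = y − 85:
  web: d = 0 mm → contributes +3 275 333 mm⁴
  top flange (beyond web): d = 78 mm → contributes +6 149 136 mm⁴
  bottom flange (beyond web): d = -78 mm → contributes +6 149 136 mm⁴
Total I = 15 573 605 mm⁴.
For the y-axis: x̄ = 27.8863 mm.
Repeating about the centroidal y-axis gives I_y = 2 177 578 mm⁴.
Polar second moment: J = I_x + I_y = 17 751 183 mm⁴.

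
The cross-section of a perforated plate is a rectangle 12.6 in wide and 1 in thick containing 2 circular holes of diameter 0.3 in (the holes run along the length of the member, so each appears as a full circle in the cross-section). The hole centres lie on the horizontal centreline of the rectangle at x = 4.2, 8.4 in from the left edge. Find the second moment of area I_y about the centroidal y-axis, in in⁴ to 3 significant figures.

I_y ≈ 166 in⁴

Split into non-overlapping primitives; take the origin at the lower-left of the bounding box.
Plate: 12.6 × 1, A = 12.6 in², x = 6.3 in, Ī = 166.7 in⁴.
Hole 1 (subtracted): ⌀0.3, A = 0.070686 in², x = 4.2 in, Ī = 0.00039761 in⁴.
Hole 2 (subtracted): ⌀0.3, A = 0.070686 in², x = 8.4 in, Ī = 0.00039761 in⁴.
By symmetry the centroid is at mid-width, x̄ = 6.3 in.
Transfer each piece to the centroidal y-axis using Ī + A·d² with d = x − 6.3:
  plate: d = 0 in → contributes +166.7 in⁴
  hole 1: d = -2.1 in → contributes −0.31212 in⁴
  hole 2: d = 2.1 in → contributes −0.31212 in⁴
Total I = 166.07 in⁴.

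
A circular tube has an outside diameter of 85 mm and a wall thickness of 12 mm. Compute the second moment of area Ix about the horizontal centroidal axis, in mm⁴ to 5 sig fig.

Decompose the section into non-overlapping parts with the origin at the bottom-left of its bounding rectangle.
Outer circle: ⌀85, A = 5674.502 mm², y = 42.5 mm, Ī = 2 562 392 mm⁴.
Bore (subtracted): ⌀61, A = 2922.467 mm², y = 42.5 mm, Ī = 679656.1 mm⁴.
By symmetry the centroid is at mid-height, ȳ = 42.5 mm.
All pieces are centred on the horizontal centroidal axis, so I = ΣĪ (holes subtracted) = 1 882 736 mm⁴.

Ix ≈ 1.8827 × 10⁶ mm⁴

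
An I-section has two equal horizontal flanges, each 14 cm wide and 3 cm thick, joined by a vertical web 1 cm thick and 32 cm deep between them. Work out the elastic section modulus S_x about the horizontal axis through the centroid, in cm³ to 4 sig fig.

S_x ≈ 1501 cm³

Break the section into simple shapes (no overlaps), measuring from the bottom-left corner of the bounding box.
Bottom flange: 14 × 3, A = 42 cm², y = 1.5 cm, Ī = 31.5 cm⁴.
Web: 1 × 32, A = 32 cm², y = 19 cm, Ī = 2730.67 cm⁴.
Top flange: 14 × 3, A = 42 cm², y = 36.5 cm, Ī = 31.5 cm⁴.
By symmetry the centroid is at mid-height, ȳ = 19 cm.
Transfer each piece to the horizontal axis through the centroid using Ī + A·d² with d = y − 19:
  bottom flange: d = -17.5 cm → contributes +12 894 cm⁴
  web: d = 0 cm → contributes +2730.67 cm⁴
  top flange: d = 17.5 cm → contributes +12 894 cm⁴
Total I = 28518.7 cm⁴.
Extreme fibre distance c = 19 cm; S = I/c = 1500.98 cm³.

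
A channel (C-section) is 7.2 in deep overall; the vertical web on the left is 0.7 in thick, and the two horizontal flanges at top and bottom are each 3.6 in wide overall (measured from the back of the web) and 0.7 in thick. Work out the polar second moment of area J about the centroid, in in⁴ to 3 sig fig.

J ≈ 75.2 in⁴

Decompose the section into non-overlapping parts with the origin at the bottom-left of its bounding rectangle.
Web: 0.7 × 7.2, A = 5.04 in², y = 3.6 in, Ī = 21.773 in⁴.
Top flange (beyond web): 2.9 × 0.7, A = 2.03 in², y = 6.85 in, Ī = 0.082892 in⁴.
Bottom flange (beyond web): 2.9 × 0.7, A = 2.03 in², y = 0.35 in, Ī = 0.082892 in⁴.
By symmetry the centroid is at mid-height, ȳ = 3.6 in.
Transfer each piece to the centroidal x-axis using Ī + A·d² with d = y − 3.6:
  web: d = 0 in → contributes +21.773 in⁴
  top flange (beyond web): d = 3.25 in → contributes +21.525 in⁴
  bottom flange (beyond web): d = -3.25 in → contributes +21.525 in⁴
Total I = 64.822 in⁴.
For the y-axis: x̄ = 1.1531 in.
Repeating about the centroidal y-axis gives I_y = 10.337 in⁴.
Polar second moment: J = I_x + I_y = 75.159 in⁴.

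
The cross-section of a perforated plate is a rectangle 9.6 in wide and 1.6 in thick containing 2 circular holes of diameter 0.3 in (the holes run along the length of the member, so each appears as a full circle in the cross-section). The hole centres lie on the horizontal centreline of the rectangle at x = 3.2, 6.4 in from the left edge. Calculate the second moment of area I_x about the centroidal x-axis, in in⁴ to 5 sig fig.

I_x ≈ 3.2760 in⁴

Decompose the section into non-overlapping parts with the origin at the bottom-left of its bounding rectangle.
Plate: 9.6 × 1.6, A = 15.36 in², y = 0.8 in, Ī = 3.2768 in⁴.
Hole 1 (subtracted): ⌀0.3, A = 0.07068583 in², y = 0.8 in, Ī = 0.0003976078 in⁴.
Hole 2 (subtracted): ⌀0.3, A = 0.07068583 in², y = 0.8 in, Ī = 0.0003976078 in⁴.
By symmetry the centroid is at mid-height, ȳ = 0.8 in.
All pieces are centred on the centroidal x-axis, so I = ΣĪ (holes subtracted) = 3.276005 in⁴.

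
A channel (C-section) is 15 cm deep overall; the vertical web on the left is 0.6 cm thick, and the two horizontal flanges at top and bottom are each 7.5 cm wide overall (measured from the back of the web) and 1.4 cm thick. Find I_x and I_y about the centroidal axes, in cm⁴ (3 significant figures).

Split into non-overlapping primitives; take the origin at the lower-left of the bounding box.
Web: 0.6 × 15, A = 9 cm², y = 7.5 cm, Ī = 168.75 cm⁴.
Top flange (beyond web): 6.9 × 1.4, A = 9.66 cm², y = 14.3 cm, Ī = 1.5778 cm⁴.
Bottom flange (beyond web): 6.9 × 1.4, A = 9.66 cm², y = 0.7 cm, Ī = 1.5778 cm⁴.
By symmetry the centroid is at mid-height, ȳ = 7.5 cm.
Transfer each piece to the centroidal x-axis using Ī + A·d² with d = y − 7.5:
  web: d = 0 cm → contributes +168.75 cm⁴
  top flange (beyond web): d = 6.8 cm → contributes +448.26 cm⁴
  bottom flange (beyond web): d = -6.8 cm → contributes +448.26 cm⁴
Total I = 1065.3 cm⁴.
For the y-axis: x̄ = 2.8583 cm.
Repeating about the centroidal y-axis gives I_y = 163.26 cm⁴.

I_x ≈ 1070 cm⁴, I_y ≈ 163 cm⁴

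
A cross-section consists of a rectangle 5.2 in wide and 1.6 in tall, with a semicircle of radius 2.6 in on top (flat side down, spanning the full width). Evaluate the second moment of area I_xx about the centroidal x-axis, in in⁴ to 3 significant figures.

Treat the section as a set of non-overlapping primitives; coordinates are from the bounding-box lower-left.
Rectangular body: 5.2 × 1.6, A = 8.32 in², y = 0.8 in, Ī = 1.7749 in⁴.
Semicircular cap: semicircle r = 2.6, A = 10.619 in², y = 2.7035 in, Ī = 5.0156 in⁴.
Centroid: ȳ = ΣA·y / ΣA = 1.8672 in.
Transfer each piece to the centroidal x-axis using Ī + A·d² with d = y − 1.8672:
  rectangular body: d = -1.0672 in → contributes +11.252 in⁴
  semicircular cap: d = 0.83622 in → contributes +12.441 in⁴
Total I = 23.692 in⁴.

I_xx ≈ 23.7 in⁴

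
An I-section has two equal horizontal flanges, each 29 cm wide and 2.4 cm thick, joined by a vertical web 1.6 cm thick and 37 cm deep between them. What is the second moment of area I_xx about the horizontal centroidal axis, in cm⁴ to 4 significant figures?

I_xx ≈ 6.084 × 10⁴ cm⁴

Decompose the section into non-overlapping parts with the origin at the bottom-left of its bounding rectangle.
Bottom flange: 29 × 2.4, A = 69.6 cm², y = 1.2 cm, Ī = 33.408 cm⁴.
Web: 1.6 × 37, A = 59.2 cm², y = 20.9 cm, Ī = 6753.73 cm⁴.
Top flange: 29 × 2.4, A = 69.6 cm², y = 40.6 cm, Ī = 33.408 cm⁴.
By symmetry the centroid is at mid-height, ȳ = 20.9 cm.
Transfer each piece to the horizontal centroidal axis using Ī + A·d² with d = y − 20.9:
  bottom flange: d = -19.7 cm → contributes +27044.5 cm⁴
  web: d = 0 cm → contributes +6753.73 cm⁴
  top flange: d = 19.7 cm → contributes +27044.5 cm⁴
Total I = 60842.7 cm⁴.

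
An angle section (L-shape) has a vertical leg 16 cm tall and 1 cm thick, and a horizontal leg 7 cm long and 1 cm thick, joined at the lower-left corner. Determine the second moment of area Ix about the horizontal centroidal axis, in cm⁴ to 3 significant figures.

Break the section into simple shapes (no overlaps), measuring from the bottom-left corner of the bounding box.
Vertical leg: 1 × 16, A = 16 cm², y = 8 cm, Ī = 341.33 cm⁴.
Horizontal leg (remainder): 6 × 1, A = 6 cm², y = 0.5 cm, Ī = 0.5 cm⁴.
Centroid: ȳ = ΣA·y / ΣA = 5.9545 cm.
Transfer each piece to the horizontal centroidal axis using Ī + A·d² with d = y − 5.9545:
  vertical leg: d = 2.0455 cm → contributes +408.28 cm⁴
  horizontal leg (remainder): d = -5.4545 cm → contributes +179.01 cm⁴
Total I = 587.29 cm⁴.

Ix ≈ 587 cm⁴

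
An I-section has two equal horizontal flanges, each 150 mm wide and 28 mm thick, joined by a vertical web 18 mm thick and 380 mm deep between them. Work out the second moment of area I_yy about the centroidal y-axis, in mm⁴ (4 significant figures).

Break the section into simple shapes (no overlaps), measuring from the bottom-left corner of the bounding box.
Bottom flange: 150 × 28, A = 4 200 mm², x = 75 mm, Ī = 7 875 000 mm⁴.
Web: 18 × 380, A = 6 840 mm², x = 75 mm, Ī = 184 680 mm⁴.
Top flange: 150 × 28, A = 4 200 mm², x = 75 mm, Ī = 7 875 000 mm⁴.
By symmetry the centroid is at mid-width, x̄ = 75 mm.
All pieces are centred on the centroidal y-axis, so I = ΣĪ = 15 934 680 mm⁴.

I_yy ≈ 1.593 × 10⁷ mm⁴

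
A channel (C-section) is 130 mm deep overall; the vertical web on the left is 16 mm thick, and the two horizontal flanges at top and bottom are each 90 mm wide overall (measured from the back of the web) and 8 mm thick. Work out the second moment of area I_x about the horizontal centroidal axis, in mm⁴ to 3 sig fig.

Decompose the section into non-overlapping parts with the origin at the bottom-left of its bounding rectangle.
Web: 16 × 130, A = 2 080 mm², y = 65 mm, Ī = 2 929 333 mm⁴.
Top flange (beyond web): 74 × 8, A = 592 mm², y = 126 mm, Ī = 3157.3 mm⁴.
Bottom flange (beyond web): 74 × 8, A = 592 mm², y = 4 mm, Ī = 3157.3 mm⁴.
By symmetry the centroid is at mid-height, ȳ = 65 mm.
Transfer each piece to the horizontal centroidal axis using Ī + A·d² with d = y − 65:
  web: d = 0 mm → contributes +2 929 333 mm⁴
  top flange (beyond web): d = 61 mm → contributes +2 205 989 mm⁴
  bottom flange (beyond web): d = -61 mm → contributes +2 205 989 mm⁴
Total I = 7 341 312 mm⁴.

I_x ≈ 7.34 × 10⁶ mm⁴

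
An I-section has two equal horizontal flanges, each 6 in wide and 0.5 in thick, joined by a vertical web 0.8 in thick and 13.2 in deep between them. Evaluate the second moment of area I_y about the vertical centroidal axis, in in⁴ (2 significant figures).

Break the section into simple shapes (no overlaps), measuring from the bottom-left corner of the bounding box.
Bottom flange: 6 × 0.5, A = 3 in², x = 3 in, Ī = 9 in⁴.
Web: 0.8 × 13.2, A = 10.56 in², x = 3 in, Ī = 0.5632 in⁴.
Top flange: 6 × 0.5, A = 3 in², x = 3 in, Ī = 9 in⁴.
By symmetry the centroid is at mid-width, x̄ = 3 in.
All pieces are centred on the vertical centroidal axis, so I = ΣĪ = 18.56 in⁴.

I_y ≈ 19 in⁴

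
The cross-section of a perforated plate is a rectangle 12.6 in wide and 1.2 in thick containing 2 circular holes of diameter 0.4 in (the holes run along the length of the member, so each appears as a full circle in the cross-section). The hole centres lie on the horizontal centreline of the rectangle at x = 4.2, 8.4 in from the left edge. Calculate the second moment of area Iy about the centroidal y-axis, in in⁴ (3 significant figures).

Iy ≈ 199 in⁴

Treat the section as a set of non-overlapping primitives; coordinates are from the bounding-box lower-left.
Plate: 12.6 × 1.2, A = 15.12 in², x = 6.3 in, Ī = 200.04 in⁴.
Hole 1 (subtracted): ⌀0.4, A = 0.12566 in², x = 4.2 in, Ī = 0.0012566 in⁴.
Hole 2 (subtracted): ⌀0.4, A = 0.12566 in², x = 8.4 in, Ī = 0.0012566 in⁴.
By symmetry the centroid is at mid-width, x̄ = 6.3 in.
Transfer each piece to the centroidal y-axis using Ī + A·d² with d = x − 6.3:
  plate: d = 0 in → contributes +200.04 in⁴
  hole 1: d = -2.1 in → contributes −0.55543 in⁴
  hole 2: d = 2.1 in → contributes −0.55543 in⁴
Total I = 198.93 in⁴.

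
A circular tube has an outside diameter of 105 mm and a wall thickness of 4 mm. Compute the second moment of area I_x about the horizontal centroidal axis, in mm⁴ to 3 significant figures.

I_x ≈ 1.62 × 10⁶ mm⁴

Treat the section as a set of non-overlapping primitives; coordinates are from the bounding-box lower-left.
Outer circle: ⌀105, A = 8 659 mm², y = 52.5 mm, Ī = 5 966 602 mm⁴.
Bore (subtracted): ⌀97, A = 7389.8 mm², y = 52.5 mm, Ī = 4 345 671 mm⁴.
By symmetry the centroid is at mid-height, ȳ = 52.5 mm.
All pieces are centred on the horizontal centroidal axis, so I = ΣĪ (holes subtracted) = 1 620 931 mm⁴.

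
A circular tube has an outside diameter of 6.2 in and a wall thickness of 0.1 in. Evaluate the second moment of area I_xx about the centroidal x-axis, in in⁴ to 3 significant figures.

Decompose the section into non-overlapping parts with the origin at the bottom-left of its bounding rectangle.
Outer circle: ⌀6.2, A = 30.191 in², y = 3.1 in, Ī = 72.533 in⁴.
Bore (subtracted): ⌀6, A = 28.274 in², y = 3.1 in, Ī = 63.617 in⁴.
By symmetry the centroid is at mid-height, ȳ = 3.1 in.
All pieces are centred on the centroidal x-axis, so I = ΣĪ (holes subtracted) = 8.9159 in⁴.

I_xx ≈ 8.92 in⁴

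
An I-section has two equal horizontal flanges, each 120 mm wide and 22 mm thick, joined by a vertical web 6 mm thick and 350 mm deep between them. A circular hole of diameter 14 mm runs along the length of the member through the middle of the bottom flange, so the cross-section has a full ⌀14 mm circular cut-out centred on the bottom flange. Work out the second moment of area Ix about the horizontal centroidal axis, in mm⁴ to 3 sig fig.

Decompose the section into non-overlapping parts with the origin at the bottom-left of its bounding rectangle.
Bottom flange: 120 × 22, A = 2 640 mm², y = 11 mm, Ī = 106 480 mm⁴.
Web: 6 × 350, A = 2 100 mm², y = 197 mm, Ī = 21 437 500 mm⁴.
Top flange: 120 × 22, A = 2 640 mm², y = 383 mm, Ī = 106 480 mm⁴.
Hole (subtracted): ⌀14, A = 153.94 mm², y = 11 mm, Ī = 1885.7 mm⁴.
Centroid: ȳ = ΣA·y / ΣA = 200.96 mm.
Transfer each piece to the horizontal centroidal axis using Ī + A·d² with d = y − 200.96:
  bottom flange: d = -189.96 mm → contributes +95 372 753 mm⁴
  web: d = -3.9624 mm → contributes +21 470 471 mm⁴
  top flange: d = 182.04 mm → contributes +87 589 985 mm⁴
  hole: d = -189.96 mm → contributes −5 556 849 mm⁴
Total I = 198 876 361 mm⁴.

Ix ≈ 1.99 × 10⁸ mm⁴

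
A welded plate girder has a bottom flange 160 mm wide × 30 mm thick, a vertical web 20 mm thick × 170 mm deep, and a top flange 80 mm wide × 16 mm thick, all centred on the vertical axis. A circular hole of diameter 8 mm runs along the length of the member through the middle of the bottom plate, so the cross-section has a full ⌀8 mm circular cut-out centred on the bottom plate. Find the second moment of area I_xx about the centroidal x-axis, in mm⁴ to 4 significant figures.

Treat the section as a set of non-overlapping primitives; coordinates are from the bounding-box lower-left.
Bottom plate: 160 × 30, A = 4 800 mm², y = 15 mm, Ī = 360 000 mm⁴.
Web plate: 20 × 170, A = 3 400 mm², y = 115 mm, Ī = 8 188 333 mm⁴.
Top plate: 80 × 16, A = 1 280 mm², y = 208 mm, Ī = 27306.7 mm⁴.
Hole (subtracted): ⌀8, A = 50.2655 mm², y = 15 mm, Ī = 201.062 mm⁴.
Centroid: ȳ = ΣA·y / ΣA = 77.2541 mm.
Transfer each piece to the centroidal x-axis using Ī + A·d² with d = y − 77.2541:
  bottom plate: d = -62.2541 mm → contributes +18 962 773 mm⁴
  web plate: d = 37.7459 mm → contributes +13 032 484 mm⁴
  top plate: d = 130.746 mm → contributes +21 908 241 mm⁴
  hole: d = -62.2541 mm → contributes −195 009 mm⁴
Total I = 53 708 489 mm⁴.

I_xx ≈ 5.371 × 10⁷ mm⁴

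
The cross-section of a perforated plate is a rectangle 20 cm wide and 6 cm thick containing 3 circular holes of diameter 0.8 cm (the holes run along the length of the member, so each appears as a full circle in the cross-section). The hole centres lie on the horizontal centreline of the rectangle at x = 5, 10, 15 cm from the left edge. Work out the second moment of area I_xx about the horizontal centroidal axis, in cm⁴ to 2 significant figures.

I_xx ≈ 360 cm⁴

Split into non-overlapping primitives; take the origin at the lower-left of the bounding box.
Plate: 20 × 6, A = 120 cm², y = 3 cm, Ī = 360 cm⁴.
Hole 1 (subtracted): ⌀0.8, A = 0.5027 cm², y = 3 cm, Ī = 0.02011 cm⁴.
Hole 2 (subtracted): ⌀0.8, A = 0.5027 cm², y = 3 cm, Ī = 0.02011 cm⁴.
Hole 3 (subtracted): ⌀0.8, A = 0.5027 cm², y = 3 cm, Ī = 0.02011 cm⁴.
By symmetry the centroid is at mid-height, ȳ = 3 cm.
All pieces are centred on the horizontal centroidal axis, so I = ΣĪ (holes subtracted) = 359.9 cm⁴.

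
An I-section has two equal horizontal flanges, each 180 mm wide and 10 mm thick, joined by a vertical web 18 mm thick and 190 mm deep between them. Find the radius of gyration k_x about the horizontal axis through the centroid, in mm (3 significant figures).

k_x ≈ 81.2 mm

Decompose the section into non-overlapping parts with the origin at the bottom-left of its bounding rectangle.
Bottom flange: 180 × 10, A = 1 800 mm², y = 5 mm, Ī = 15 000 mm⁴.
Web: 18 × 190, A = 3 420 mm², y = 105 mm, Ī = 10 288 500 mm⁴.
Top flange: 180 × 10, A = 1 800 mm², y = 205 mm, Ī = 15 000 mm⁴.
By symmetry the centroid is at mid-height, ȳ = 105 mm.
Transfer each piece to the horizontal axis through the centroid using Ī + A·d² with d = y − 105:
  bottom flange: d = -100 mm → contributes +18 015 000 mm⁴
  web: d = 0 mm → contributes +10 288 500 mm⁴
  top flange: d = 100 mm → contributes +18 015 000 mm⁴
Total I = 46 318 500 mm⁴.
Radius of gyration: k = √(I/A) = √(46 318 500 / 7 020) = 81.229 mm.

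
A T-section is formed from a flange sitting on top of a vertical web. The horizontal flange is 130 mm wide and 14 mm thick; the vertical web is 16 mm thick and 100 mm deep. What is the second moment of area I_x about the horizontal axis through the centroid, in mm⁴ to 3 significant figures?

I_x ≈ 4.13 × 10⁶ mm⁴

Treat the section as a set of non-overlapping primitives; coordinates are from the bounding-box lower-left.
Flange: 130 × 14, A = 1 820 mm², y = 107 mm, Ī = 29 727 mm⁴.
Web: 16 × 100, A = 1 600 mm², y = 50 mm, Ī = 1 333 333 mm⁴.
Centroid: ȳ = ΣA·y / ΣA = 80.333 mm.
Transfer each piece to the horizontal axis through the centroid using Ī + A·d² with d = y − 80.333:
  flange: d = 26.667 mm → contributes +1 323 949 mm⁴
  web: d = -30.333 mm → contributes +2 805 511 mm⁴
Total I = 4 129 460 mm⁴.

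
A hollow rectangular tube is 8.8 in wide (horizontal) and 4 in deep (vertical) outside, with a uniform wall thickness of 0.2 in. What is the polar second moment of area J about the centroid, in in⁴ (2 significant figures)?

J ≈ 64 in⁴

Decompose the section into non-overlapping parts with the origin at the bottom-left of its bounding rectangle.
Outer rectangle: 8.8 × 4, A = 35.2 in², y = 2 in, Ī = 46.93 in⁴.
Inner void (subtracted): 8.4 × 3.6, A = 30.24 in², y = 2 in, Ī = 32.66 in⁴.
By symmetry the centroid is at mid-height, ȳ = 2 in.
All pieces are centred on the centroidal x-axis, so I = ΣĪ (holes subtracted) = 14.27 in⁴.
Repeating about the centroidal y-axis gives I_y = 49.35 in⁴.
Polar second moment: J = I_x + I_y = 63.62 in⁴.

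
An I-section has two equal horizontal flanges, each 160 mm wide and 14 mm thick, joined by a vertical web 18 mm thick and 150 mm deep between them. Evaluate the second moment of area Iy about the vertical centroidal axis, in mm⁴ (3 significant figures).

Iy ≈ 9.63 × 10⁶ mm⁴

Decompose the section into non-overlapping parts with the origin at the bottom-left of its bounding rectangle.
Bottom flange: 160 × 14, A = 2 240 mm², x = 80 mm, Ī = 4 778 667 mm⁴.
Web: 18 × 150, A = 2 700 mm², x = 80 mm, Ī = 72 900 mm⁴.
Top flange: 160 × 14, A = 2 240 mm², x = 80 mm, Ī = 4 778 667 mm⁴.
By symmetry the centroid is at mid-width, x̄ = 80 mm.
All pieces are centred on the vertical centroidal axis, so I = ΣĪ = 9 630 233 mm⁴.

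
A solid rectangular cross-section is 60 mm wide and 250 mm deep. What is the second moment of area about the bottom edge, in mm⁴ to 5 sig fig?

I_base ≈ 3.1250 × 10⁸ mm⁴

The section: 60 × 250, A = 15 000 mm², y = 125 mm, Ī = 78 125 000 mm⁴.
Transfer it to the bottom edge using Ī + A·d² with d = y − 0:
  the section: d = 125 mm → contributes +312 500 000 mm⁴
Total I = 312 500 000 mm⁴.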